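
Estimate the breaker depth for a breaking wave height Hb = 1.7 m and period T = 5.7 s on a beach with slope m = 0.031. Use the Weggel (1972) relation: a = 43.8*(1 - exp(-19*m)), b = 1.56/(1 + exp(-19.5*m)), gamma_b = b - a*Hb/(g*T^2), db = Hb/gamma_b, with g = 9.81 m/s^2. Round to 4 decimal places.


a = 43.8 * (1 - exp(-19 * m))
exp(-19 * 0.031) = exp(-0.5890) = 0.554882
a = 43.8 * (1 - 0.554882) = 19.496173
b = 1.56 / (1 + exp(-19.5 * m))
exp(-19.5 * 0.031) = exp(-0.6045) = 0.546348
b = 1.56 / (1 + 0.546348) = 1.008829
Hb / (g * T^2) = 1.7 / (9.81 * 5.7^2) = 1.7 / 318.7269 = 0.00533372
gamma_b = b - a * Hb/(g*T^2) = 1.008829 - 19.496173 * 0.00533372 = 0.904842
db = Hb / gamma_b = 1.7 / 0.904842
db = 1.8788 m

1.8788


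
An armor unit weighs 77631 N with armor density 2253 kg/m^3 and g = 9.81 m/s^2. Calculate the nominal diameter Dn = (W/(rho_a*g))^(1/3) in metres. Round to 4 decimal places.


V = W / (rho_a * g)
V = 77631 / (2253 * 9.81)
V = 77631 / 22101.93
V = 3.512408 m^3
Dn = V^(1/3) = 3.512408^(1/3)
Dn = 1.5201 m

1.5201


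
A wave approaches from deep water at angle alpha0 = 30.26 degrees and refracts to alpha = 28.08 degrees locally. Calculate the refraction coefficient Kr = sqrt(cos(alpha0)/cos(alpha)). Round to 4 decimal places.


Kr = sqrt(cos(alpha0) / cos(alpha))
cos(30.26) = 0.863748
cos(28.08) = 0.882291
Kr = sqrt(0.863748 / 0.882291)
Kr = sqrt(0.978982)
Kr = 0.9894

0.9894


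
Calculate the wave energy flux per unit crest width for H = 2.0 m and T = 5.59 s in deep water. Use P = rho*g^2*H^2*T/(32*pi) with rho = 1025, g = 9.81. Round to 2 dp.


P = rho * g^2 * H^2 * T / (32 * pi)
P = 1025 * 9.81^2 * 2.0^2 * 5.59 / (32 * pi)
P = 1025 * 96.2361 * 4.0000 * 5.59 / 100.53096
P = 21939.86 W/m

21939.86


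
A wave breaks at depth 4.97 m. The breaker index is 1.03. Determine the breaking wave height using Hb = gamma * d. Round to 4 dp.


Hb = gamma * d
Hb = 1.03 * 4.97
Hb = 5.1191 m

5.1191


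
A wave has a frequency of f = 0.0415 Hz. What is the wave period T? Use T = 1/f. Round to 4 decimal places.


T = 1 / f
T = 1 / 0.0415
T = 24.0964 s

24.0964


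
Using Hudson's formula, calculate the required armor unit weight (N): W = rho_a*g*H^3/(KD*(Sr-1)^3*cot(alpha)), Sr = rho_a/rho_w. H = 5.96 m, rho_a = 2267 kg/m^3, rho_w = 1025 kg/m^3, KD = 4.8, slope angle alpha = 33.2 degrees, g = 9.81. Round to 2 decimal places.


Sr = rho_a / rho_w = 2267 / 1025 = 2.211707
(Sr - 1) = 1.211707
(Sr - 1)^3 = 1.779071
cot(33.2) = 1 / tan(33.2) = 1 / 0.654382 = 1.528160
Numerator = 2267 * 9.81 * 5.96^3 = 4708247.7413
Denominator = 4.8 * 1.779071 * 1.528160 = 13.049784
W = 4708247.7413 / 13.049784
W = 360791.25 N

360791.25


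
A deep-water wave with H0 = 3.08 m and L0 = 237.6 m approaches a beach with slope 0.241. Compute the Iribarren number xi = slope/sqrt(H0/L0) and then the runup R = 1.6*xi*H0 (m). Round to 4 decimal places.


xi = slope / sqrt(H0/L0)
H0/L0 = 3.08/237.6 = 0.012963
sqrt(0.012963) = 0.113855
xi = 0.241 / 0.113855 = 2.116727
R = 1.6 * xi * H0 = 1.6 * 2.116727 * 3.08
R = 10.4312 m

10.4312


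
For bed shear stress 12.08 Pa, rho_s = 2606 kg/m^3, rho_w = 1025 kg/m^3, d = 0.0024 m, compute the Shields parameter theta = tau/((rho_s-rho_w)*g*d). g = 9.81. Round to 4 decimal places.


theta = tau / ((rho_s - rho_w) * g * d)
rho_s - rho_w = 2606 - 1025 = 1581
Denominator = 1581 * 9.81 * 0.0024 = 37.223064
theta = 12.08 / 37.223064
theta = 0.3245

0.3245


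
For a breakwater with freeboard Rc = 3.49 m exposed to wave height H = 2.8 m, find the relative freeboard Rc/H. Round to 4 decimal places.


Relative freeboard = Rc / H
= 3.49 / 2.8
= 1.2464

1.2464


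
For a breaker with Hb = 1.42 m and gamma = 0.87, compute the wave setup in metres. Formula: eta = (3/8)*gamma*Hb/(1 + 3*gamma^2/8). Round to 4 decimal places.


eta = (3/8) * gamma * Hb / (1 + 3*gamma^2/8)
Numerator = (3/8) * 0.87 * 1.42 = 0.463275
Denominator = 1 + 3*0.87^2/8 = 1 + 0.283838 = 1.283838
eta = 0.463275 / 1.283838
eta = 0.3609 m

0.3609


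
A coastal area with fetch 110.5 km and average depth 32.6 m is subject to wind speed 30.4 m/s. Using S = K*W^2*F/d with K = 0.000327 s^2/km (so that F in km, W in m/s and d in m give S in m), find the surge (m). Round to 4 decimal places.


S = K * W^2 * F / d
W^2 = 30.4^2 = 924.16
S = 0.000327 * 924.16 * 110.5 / 32.6
Numerator = 0.000327 * 924.16 * 110.5 = 33.393135
S = 33.393135 / 32.6 = 1.0243 m

1.0243


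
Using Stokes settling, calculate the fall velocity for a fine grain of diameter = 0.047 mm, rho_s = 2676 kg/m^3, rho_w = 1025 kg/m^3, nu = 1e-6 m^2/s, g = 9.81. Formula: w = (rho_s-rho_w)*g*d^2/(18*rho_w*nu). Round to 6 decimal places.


w = (rho_s - rho_w) * g * d^2 / (18 * rho_w * nu)
d = 0.047 mm = 0.000047 m
rho_s - rho_w = 2676 - 1025 = 1651
Numerator = 1651 * 9.81 * (0.000047)^2 = 0.000035777649
Denominator = 18 * 1025 * 1e-6 = 0.018450
w = 0.001939 m/s

0.001939


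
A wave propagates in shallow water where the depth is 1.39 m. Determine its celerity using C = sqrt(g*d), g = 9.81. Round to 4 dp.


Using the shallow-water approximation:
C = sqrt(g * d) = sqrt(9.81 * 1.39)
C = sqrt(13.6359)
C = 3.6927 m/s

3.6927


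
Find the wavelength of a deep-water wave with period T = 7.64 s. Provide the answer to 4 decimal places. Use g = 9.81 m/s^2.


L0 = g * T^2 / (2 * pi)
L0 = 9.81 * 7.64^2 / (2 * pi)
L0 = 9.81 * 58.3696 / 6.28319
L0 = 572.6058 / 6.28319
L0 = 91.1330 m

91.1330


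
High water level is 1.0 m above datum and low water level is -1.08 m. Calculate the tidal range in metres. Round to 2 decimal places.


Tidal range = High water - Low water
Tidal range = 1.0 - (-1.08)
Tidal range = 2.08 m

2.08


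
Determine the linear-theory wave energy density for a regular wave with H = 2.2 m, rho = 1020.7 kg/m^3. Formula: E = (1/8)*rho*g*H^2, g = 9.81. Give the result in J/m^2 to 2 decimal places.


E = (1/8) * rho * g * H^2
E = (1/8) * 1020.7 * 9.81 * 2.2^2
E = 0.125 * 1020.7 * 9.81 * 4.8400
E = 6057.91 J/m^2

6057.91


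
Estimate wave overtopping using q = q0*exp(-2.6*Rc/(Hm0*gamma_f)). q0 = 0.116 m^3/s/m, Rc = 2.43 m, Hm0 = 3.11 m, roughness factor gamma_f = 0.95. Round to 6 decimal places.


q = q0 * exp(-2.6 * Rc / (Hm0 * gamma_f))
Exponent = -2.6 * 2.43 / (3.11 * 0.95)
= -2.6 * 2.43 / 2.9545
= -2.138433
exp(-2.138433) = 0.117839
q = 0.116 * 0.117839
q = 0.013669 m^3/s/m

0.013669


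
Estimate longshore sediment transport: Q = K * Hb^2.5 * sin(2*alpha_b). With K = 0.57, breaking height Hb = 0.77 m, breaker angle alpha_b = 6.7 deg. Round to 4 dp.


Q = K * Hb^2.5 * sin(2 * alpha_b)
Hb^2.5 = 0.77^2.5 = 0.520268
sin(2 * 6.7) = sin(13.4) = 0.231748
Q = 0.57 * 0.520268 * 0.231748
Q = 0.0687 m^3/s

0.0687


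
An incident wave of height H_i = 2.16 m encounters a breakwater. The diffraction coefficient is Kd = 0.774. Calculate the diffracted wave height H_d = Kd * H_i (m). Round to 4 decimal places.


H_d = Kd * H_i
H_d = 0.774 * 2.16
H_d = 1.6718 m

1.6718


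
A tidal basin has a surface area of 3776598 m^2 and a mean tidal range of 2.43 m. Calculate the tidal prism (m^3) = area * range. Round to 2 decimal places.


Tidal prism = Area * Tidal range
P = 3776598 * 2.43
P = 9177133.14 m^3

9177133.14


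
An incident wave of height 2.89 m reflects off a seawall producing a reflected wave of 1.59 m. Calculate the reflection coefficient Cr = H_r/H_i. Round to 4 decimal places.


Cr = H_r / H_i
Cr = 1.59 / 2.89
Cr = 0.5502

0.5502


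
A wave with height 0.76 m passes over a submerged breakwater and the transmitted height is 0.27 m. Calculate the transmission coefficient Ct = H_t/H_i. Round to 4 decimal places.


Ct = H_t / H_i
Ct = 0.27 / 0.76
Ct = 0.3553

0.3553


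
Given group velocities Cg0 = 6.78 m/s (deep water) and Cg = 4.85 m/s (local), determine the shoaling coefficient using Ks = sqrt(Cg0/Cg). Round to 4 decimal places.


Ks = sqrt(Cg0 / Cg)
Ks = sqrt(6.78 / 4.85)
Ks = sqrt(1.3979)
Ks = 1.1823

1.1823


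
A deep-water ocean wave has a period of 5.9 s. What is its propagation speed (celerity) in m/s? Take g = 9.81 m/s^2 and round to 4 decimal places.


We use the deep-water celerity formula:
C = g * T / (2 * pi)
C = 9.81 * 5.9 / (2 * 3.14159...)
C = 57.879000 / 6.283185
C = 9.2117 m/s

9.2117


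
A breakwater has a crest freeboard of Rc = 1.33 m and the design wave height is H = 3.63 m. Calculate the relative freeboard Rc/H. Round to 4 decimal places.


Relative freeboard = Rc / H
= 1.33 / 3.63
= 0.3664

0.3664


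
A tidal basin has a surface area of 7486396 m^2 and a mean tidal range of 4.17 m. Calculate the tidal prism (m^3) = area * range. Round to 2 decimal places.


Tidal prism = Area * Tidal range
P = 7486396 * 4.17
P = 31218271.32 m^3

31218271.32


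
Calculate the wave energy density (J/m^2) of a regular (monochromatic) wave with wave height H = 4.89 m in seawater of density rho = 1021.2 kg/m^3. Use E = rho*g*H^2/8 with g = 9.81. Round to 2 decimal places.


E = (1/8) * rho * g * H^2
E = (1/8) * 1021.2 * 9.81 * 4.89^2
E = 0.125 * 1021.2 * 9.81 * 23.9121
E = 29943.84 J/m^2

29943.84


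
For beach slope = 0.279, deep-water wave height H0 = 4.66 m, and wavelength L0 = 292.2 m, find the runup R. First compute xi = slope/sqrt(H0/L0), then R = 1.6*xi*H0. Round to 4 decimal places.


xi = slope / sqrt(H0/L0)
H0/L0 = 4.66/292.2 = 0.015948
sqrt(0.015948) = 0.126285
xi = 0.279 / 0.126285 = 2.209283
R = 1.6 * xi * H0 = 1.6 * 2.209283 * 4.66
R = 16.4724 m

16.4724


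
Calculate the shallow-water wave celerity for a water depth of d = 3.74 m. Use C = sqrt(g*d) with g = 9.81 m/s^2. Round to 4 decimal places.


Using the shallow-water approximation:
C = sqrt(g * d) = sqrt(9.81 * 3.74)
C = sqrt(36.6894)
C = 6.0572 m/s

6.0572


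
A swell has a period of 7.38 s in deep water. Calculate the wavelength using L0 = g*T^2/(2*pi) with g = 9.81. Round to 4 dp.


L0 = g * T^2 / (2 * pi)
L0 = 9.81 * 7.38^2 / (2 * pi)
L0 = 9.81 * 54.4644 / 6.28319
L0 = 534.2958 / 6.28319
L0 = 85.0358 m

85.0358


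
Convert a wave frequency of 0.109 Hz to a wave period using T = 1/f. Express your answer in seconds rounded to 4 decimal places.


T = 1 / f
T = 1 / 0.109
T = 9.1743 s

9.1743


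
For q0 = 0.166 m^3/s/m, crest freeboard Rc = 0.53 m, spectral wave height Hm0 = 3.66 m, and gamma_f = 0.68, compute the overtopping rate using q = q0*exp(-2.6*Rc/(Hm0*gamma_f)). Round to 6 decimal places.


q = q0 * exp(-2.6 * Rc / (Hm0 * gamma_f))
Exponent = -2.6 * 0.53 / (3.66 * 0.68)
= -2.6 * 0.53 / 2.4888
= -0.553680
exp(-0.553680) = 0.574830
q = 0.166 * 0.574830
q = 0.095422 m^3/s/m

0.095422


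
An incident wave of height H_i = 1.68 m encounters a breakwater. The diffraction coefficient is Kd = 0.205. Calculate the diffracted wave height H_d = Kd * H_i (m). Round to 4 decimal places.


H_d = Kd * H_i
H_d = 0.205 * 1.68
H_d = 0.3444 m

0.3444


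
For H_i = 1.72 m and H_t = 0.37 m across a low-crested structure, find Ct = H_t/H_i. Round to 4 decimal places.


Ct = H_t / H_i
Ct = 0.37 / 1.72
Ct = 0.2151

0.2151


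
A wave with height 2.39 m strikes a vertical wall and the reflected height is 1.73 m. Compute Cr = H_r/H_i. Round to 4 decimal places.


Cr = H_r / H_i
Cr = 1.73 / 2.39
Cr = 0.7238

0.7238


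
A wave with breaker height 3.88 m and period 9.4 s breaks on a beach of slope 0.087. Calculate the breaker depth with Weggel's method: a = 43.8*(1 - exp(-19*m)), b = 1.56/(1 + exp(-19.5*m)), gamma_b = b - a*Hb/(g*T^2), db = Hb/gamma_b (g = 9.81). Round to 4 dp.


a = 43.8 * (1 - exp(-19 * m))
exp(-19 * 0.087) = exp(-1.6530) = 0.191475
a = 43.8 * (1 - 0.191475) = 35.413412
b = 1.56 / (1 + exp(-19.5 * m))
exp(-19.5 * 0.087) = exp(-1.6965) = 0.183324
b = 1.56 / (1 + 0.183324) = 1.318320
Hb / (g * T^2) = 3.88 / (9.81 * 9.4^2) = 3.88 / 866.8116 = 0.00447617
gamma_b = b - a * Hb/(g*T^2) = 1.318320 - 35.413412 * 0.00447617 = 1.159804
db = Hb / gamma_b = 3.88 / 1.159804
db = 3.3454 m

3.3454


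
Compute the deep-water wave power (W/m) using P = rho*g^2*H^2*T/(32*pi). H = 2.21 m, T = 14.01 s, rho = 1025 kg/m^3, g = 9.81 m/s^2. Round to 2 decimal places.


P = rho * g^2 * H^2 * T / (32 * pi)
P = 1025 * 9.81^2 * 2.21^2 * 14.01 / (32 * pi)
P = 1025 * 96.2361 * 4.8841 * 14.01 / 100.53096
P = 67140.52 W/m

67140.52


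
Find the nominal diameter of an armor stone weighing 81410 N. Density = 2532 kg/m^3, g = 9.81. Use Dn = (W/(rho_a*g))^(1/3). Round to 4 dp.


V = W / (rho_a * g)
V = 81410 / (2532 * 9.81)
V = 81410 / 24838.92
V = 3.277518 m^3
Dn = V^(1/3) = 3.277518^(1/3)
Dn = 1.4854 m

1.4854


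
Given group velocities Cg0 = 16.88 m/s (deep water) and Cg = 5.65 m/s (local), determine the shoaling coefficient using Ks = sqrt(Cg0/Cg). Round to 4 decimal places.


Ks = sqrt(Cg0 / Cg)
Ks = sqrt(16.88 / 5.65)
Ks = sqrt(2.9876)
Ks = 1.7285

1.7285


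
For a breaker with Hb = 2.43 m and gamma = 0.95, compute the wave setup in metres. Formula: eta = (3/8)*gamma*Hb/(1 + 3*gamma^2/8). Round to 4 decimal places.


eta = (3/8) * gamma * Hb / (1 + 3*gamma^2/8)
Numerator = (3/8) * 0.95 * 2.43 = 0.865687
Denominator = 1 + 3*0.95^2/8 = 1 + 0.338438 = 1.338438
eta = 0.865687 / 1.338438
eta = 0.6468 m

0.6468


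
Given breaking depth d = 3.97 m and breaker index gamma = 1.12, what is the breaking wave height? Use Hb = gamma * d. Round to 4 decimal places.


Hb = gamma * d
Hb = 1.12 * 3.97
Hb = 4.4464 m

4.4464


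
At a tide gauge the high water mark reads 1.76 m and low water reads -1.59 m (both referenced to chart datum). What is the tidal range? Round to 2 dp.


Tidal range = High water - Low water
Tidal range = 1.76 - (-1.59)
Tidal range = 3.35 m

3.35


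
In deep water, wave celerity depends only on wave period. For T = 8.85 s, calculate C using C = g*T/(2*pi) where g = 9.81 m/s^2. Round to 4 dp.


We use the deep-water celerity formula:
C = g * T / (2 * pi)
C = 9.81 * 8.85 / (2 * 3.14159...)
C = 86.818500 / 6.283185
C = 13.8176 m/s

13.8176


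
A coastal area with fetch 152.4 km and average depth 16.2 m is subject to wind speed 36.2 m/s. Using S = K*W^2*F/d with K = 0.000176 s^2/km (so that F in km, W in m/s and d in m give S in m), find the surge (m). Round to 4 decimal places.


S = K * W^2 * F / d
W^2 = 36.2^2 = 1310.44
S = 0.000176 * 1310.44 * 152.4 / 16.2
Numerator = 0.000176 * 1310.44 * 152.4 = 35.149146
S = 35.149146 / 16.2 = 2.1697 m

2.1697


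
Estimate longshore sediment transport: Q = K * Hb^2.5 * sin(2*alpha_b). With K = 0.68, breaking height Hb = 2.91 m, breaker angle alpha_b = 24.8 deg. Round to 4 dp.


Q = K * Hb^2.5 * sin(2 * alpha_b)
Hb^2.5 = 2.91^2.5 = 14.445496
sin(2 * 24.8) = sin(49.6) = 0.761538
Q = 0.68 * 14.445496 * 0.761538
Q = 7.4805 m^3/s

7.4805


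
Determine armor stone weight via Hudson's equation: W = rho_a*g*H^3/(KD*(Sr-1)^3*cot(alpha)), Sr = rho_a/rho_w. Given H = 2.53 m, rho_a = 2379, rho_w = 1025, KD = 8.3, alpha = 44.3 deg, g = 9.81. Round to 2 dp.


Sr = rho_a / rho_w = 2379 / 1025 = 2.320976
(Sr - 1) = 1.320976
(Sr - 1)^3 = 2.305071
cot(44.3) = 1 / tan(44.3) = 1 / 0.975859 = 1.024738
Numerator = 2379 * 9.81 * 2.53^3 = 377941.8747
Denominator = 8.3 * 2.305071 * 1.024738 = 19.605384
W = 377941.8747 / 19.605384
W = 19277.45 N

19277.45


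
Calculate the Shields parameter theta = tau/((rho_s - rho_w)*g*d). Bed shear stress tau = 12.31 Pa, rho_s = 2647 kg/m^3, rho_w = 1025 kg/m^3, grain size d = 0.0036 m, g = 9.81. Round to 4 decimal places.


theta = tau / ((rho_s - rho_w) * g * d)
rho_s - rho_w = 2647 - 1025 = 1622
Denominator = 1622 * 9.81 * 0.0036 = 57.282552
theta = 12.31 / 57.282552
theta = 0.2149

0.2149


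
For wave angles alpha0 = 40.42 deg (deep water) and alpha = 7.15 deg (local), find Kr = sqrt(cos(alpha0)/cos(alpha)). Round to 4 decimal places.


Kr = sqrt(cos(alpha0) / cos(alpha))
cos(40.42) = 0.761312
cos(7.15) = 0.992224
Kr = sqrt(0.761312 / 0.992224)
Kr = sqrt(0.767279)
Kr = 0.8759

0.8759


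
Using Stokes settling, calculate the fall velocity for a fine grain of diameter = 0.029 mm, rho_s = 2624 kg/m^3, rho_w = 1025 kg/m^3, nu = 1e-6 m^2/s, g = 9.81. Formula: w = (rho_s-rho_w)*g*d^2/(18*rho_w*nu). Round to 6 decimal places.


w = (rho_s - rho_w) * g * d^2 / (18 * rho_w * nu)
d = 0.029 mm = 0.000029 m
rho_s - rho_w = 2624 - 1025 = 1599
Numerator = 1599 * 9.81 * (0.000029)^2 = 0.000013192086
Denominator = 18 * 1025 * 1e-6 = 0.018450
w = 0.000715 m/s

0.000715


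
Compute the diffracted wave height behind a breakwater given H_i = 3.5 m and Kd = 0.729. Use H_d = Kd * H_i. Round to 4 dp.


H_d = Kd * H_i
H_d = 0.729 * 3.5
H_d = 2.5515 m

2.5515


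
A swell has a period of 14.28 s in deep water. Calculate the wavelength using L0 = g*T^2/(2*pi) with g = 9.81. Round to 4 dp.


L0 = g * T^2 / (2 * pi)
L0 = 9.81 * 14.28^2 / (2 * pi)
L0 = 9.81 * 203.9184 / 6.28319
L0 = 2000.4395 / 6.28319
L0 = 318.3798 m

318.3798


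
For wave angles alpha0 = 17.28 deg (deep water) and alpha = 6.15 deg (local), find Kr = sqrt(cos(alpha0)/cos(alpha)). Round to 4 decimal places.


Kr = sqrt(cos(alpha0) / cos(alpha))
cos(17.28) = 0.954865
cos(6.15) = 0.994245
Kr = sqrt(0.954865 / 0.994245)
Kr = sqrt(0.960392)
Kr = 0.9800

0.9800


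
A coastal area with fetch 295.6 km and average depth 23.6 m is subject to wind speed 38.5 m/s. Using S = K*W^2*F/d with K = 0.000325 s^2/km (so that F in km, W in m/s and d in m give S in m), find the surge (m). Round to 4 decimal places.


S = K * W^2 * F / d
W^2 = 38.5^2 = 1482.25
S = 0.000325 * 1482.25 * 295.6 / 23.6
Numerator = 0.000325 * 1482.25 * 295.6 = 142.399758
S = 142.399758 / 23.6 = 6.0339 m

6.0339


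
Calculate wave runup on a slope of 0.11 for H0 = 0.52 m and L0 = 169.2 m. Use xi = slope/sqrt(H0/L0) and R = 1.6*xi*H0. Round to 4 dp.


xi = slope / sqrt(H0/L0)
H0/L0 = 0.52/169.2 = 0.003073
sqrt(0.003073) = 0.055437
xi = 0.11 / 0.055437 = 1.984226
R = 1.6 * xi * H0 = 1.6 * 1.984226 * 0.52
R = 1.6509 m

1.6509


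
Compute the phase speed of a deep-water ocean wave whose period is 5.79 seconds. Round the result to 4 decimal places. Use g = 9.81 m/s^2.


We use the deep-water celerity formula:
C = g * T / (2 * pi)
C = 9.81 * 5.79 / (2 * 3.14159...)
C = 56.799900 / 6.283185
C = 9.0400 m/s

9.0400


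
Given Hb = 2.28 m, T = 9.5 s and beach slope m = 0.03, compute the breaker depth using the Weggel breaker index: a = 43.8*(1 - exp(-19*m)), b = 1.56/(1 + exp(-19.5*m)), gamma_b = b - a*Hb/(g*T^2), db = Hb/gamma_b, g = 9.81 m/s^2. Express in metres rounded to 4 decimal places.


a = 43.8 * (1 - exp(-19 * m))
exp(-19 * 0.03) = exp(-0.5700) = 0.565525
a = 43.8 * (1 - 0.565525) = 19.029986
b = 1.56 / (1 + exp(-19.5 * m))
exp(-19.5 * 0.03) = exp(-0.5850) = 0.557106
b = 1.56 / (1 + 0.557106) = 1.001859
Hb / (g * T^2) = 2.28 / (9.81 * 9.5^2) = 2.28 / 885.3525 = 0.00257525
gamma_b = b - a * Hb/(g*T^2) = 1.001859 - 19.029986 * 0.00257525 = 0.952852
db = Hb / gamma_b = 2.28 / 0.952852
db = 2.3928 m

2.3928


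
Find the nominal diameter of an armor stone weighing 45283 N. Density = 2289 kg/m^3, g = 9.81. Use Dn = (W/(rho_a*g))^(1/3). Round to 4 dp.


V = W / (rho_a * g)
V = 45283 / (2289 * 9.81)
V = 45283 / 22455.09
V = 2.016603 m^3
Dn = V^(1/3) = 2.016603^(1/3)
Dn = 1.2634 m

1.2634


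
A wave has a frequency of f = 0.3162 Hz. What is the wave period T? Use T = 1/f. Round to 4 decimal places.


T = 1 / f
T = 1 / 0.3162
T = 3.1626 s

3.1626


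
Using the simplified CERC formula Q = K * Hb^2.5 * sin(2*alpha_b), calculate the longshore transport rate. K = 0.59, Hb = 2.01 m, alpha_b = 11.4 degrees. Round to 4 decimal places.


Q = K * Hb^2.5 * sin(2 * alpha_b)
Hb^2.5 = 2.01^2.5 = 5.727830
sin(2 * 11.4) = sin(22.8) = 0.387516
Q = 0.59 * 5.727830 * 0.387516
Q = 1.3096 m^3/s

1.3096


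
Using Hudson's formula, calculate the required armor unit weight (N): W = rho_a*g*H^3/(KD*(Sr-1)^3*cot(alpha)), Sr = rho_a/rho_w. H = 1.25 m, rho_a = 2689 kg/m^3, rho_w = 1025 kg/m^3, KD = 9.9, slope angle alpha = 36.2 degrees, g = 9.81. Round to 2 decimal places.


Sr = rho_a / rho_w = 2689 / 1025 = 2.623415
(Sr - 1) = 1.623415
(Sr - 1)^3 = 4.278469
cot(36.2) = 1 / tan(36.2) = 1 / 0.731889 = 1.366327
Numerator = 2689 * 9.81 * 1.25^3 = 51521.6602
Denominator = 9.9 * 4.278469 * 1.366327 = 57.873284
W = 51521.6602 / 57.873284
W = 890.25 N

890.25


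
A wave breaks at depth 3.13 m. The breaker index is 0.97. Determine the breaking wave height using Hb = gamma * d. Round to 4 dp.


Hb = gamma * d
Hb = 0.97 * 3.13
Hb = 3.0361 m

3.0361


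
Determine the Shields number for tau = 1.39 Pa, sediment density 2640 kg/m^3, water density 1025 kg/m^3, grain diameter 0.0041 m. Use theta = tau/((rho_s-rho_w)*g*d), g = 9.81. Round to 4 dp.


theta = tau / ((rho_s - rho_w) * g * d)
rho_s - rho_w = 2640 - 1025 = 1615
Denominator = 1615 * 9.81 * 0.0041 = 64.956915
theta = 1.39 / 64.956915
theta = 0.0214

0.0214


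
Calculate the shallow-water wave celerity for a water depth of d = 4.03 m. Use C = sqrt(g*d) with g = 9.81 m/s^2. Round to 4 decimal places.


Using the shallow-water approximation:
C = sqrt(g * d) = sqrt(9.81 * 4.03)
C = sqrt(39.5343)
C = 6.2876 m/s

6.2876


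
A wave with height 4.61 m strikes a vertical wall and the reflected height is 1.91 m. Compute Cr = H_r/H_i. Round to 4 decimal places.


Cr = H_r / H_i
Cr = 1.91 / 4.61
Cr = 0.4143

0.4143


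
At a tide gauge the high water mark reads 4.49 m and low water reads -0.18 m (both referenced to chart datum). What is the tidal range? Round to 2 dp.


Tidal range = High water - Low water
Tidal range = 4.49 - (-0.18)
Tidal range = 4.67 m

4.67


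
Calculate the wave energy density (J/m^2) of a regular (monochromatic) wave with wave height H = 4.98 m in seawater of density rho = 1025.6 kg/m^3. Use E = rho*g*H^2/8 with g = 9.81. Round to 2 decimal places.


E = (1/8) * rho * g * H^2
E = (1/8) * 1025.6 * 9.81 * 4.98^2
E = 0.125 * 1025.6 * 9.81 * 24.8004
E = 31190.02 J/m^2

31190.02


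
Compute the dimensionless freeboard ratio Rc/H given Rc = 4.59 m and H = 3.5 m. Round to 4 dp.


Relative freeboard = Rc / H
= 4.59 / 3.5
= 1.3114

1.3114


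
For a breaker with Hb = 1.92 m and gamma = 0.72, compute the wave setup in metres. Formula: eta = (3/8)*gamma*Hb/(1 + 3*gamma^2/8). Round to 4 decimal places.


eta = (3/8) * gamma * Hb / (1 + 3*gamma^2/8)
Numerator = (3/8) * 0.72 * 1.92 = 0.518400
Denominator = 1 + 3*0.72^2/8 = 1 + 0.194400 = 1.194400
eta = 0.518400 / 1.194400
eta = 0.4340 m

0.4340


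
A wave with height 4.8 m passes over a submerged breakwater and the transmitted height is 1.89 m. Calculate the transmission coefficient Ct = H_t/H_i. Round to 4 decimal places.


Ct = H_t / H_i
Ct = 1.89 / 4.8
Ct = 0.3938

0.3938


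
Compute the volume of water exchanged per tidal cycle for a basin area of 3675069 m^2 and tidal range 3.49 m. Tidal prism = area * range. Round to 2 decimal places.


Tidal prism = Area * Tidal range
P = 3675069 * 3.49
P = 12825990.81 m^3

12825990.81


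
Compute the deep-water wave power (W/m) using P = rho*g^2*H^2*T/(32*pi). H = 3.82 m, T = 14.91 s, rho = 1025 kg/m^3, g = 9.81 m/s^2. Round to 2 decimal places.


P = rho * g^2 * H^2 * T / (32 * pi)
P = 1025 * 9.81^2 * 3.82^2 * 14.91 / (32 * pi)
P = 1025 * 96.2361 * 14.5924 * 14.91 / 100.53096
P = 213484.52 W/m

213484.52


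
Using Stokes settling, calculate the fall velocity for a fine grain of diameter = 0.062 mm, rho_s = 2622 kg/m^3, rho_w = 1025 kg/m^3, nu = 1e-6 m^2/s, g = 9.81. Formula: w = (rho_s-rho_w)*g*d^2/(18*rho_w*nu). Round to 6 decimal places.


w = (rho_s - rho_w) * g * d^2 / (18 * rho_w * nu)
d = 0.062 mm = 0.000062 m
rho_s - rho_w = 2622 - 1025 = 1597
Numerator = 1597 * 9.81 * (0.000062)^2 = 0.000060222295
Denominator = 18 * 1025 * 1e-6 = 0.018450
w = 0.003264 m/s

0.003264


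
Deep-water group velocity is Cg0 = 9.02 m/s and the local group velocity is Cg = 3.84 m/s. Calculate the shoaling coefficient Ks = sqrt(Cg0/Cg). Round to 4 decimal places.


Ks = sqrt(Cg0 / Cg)
Ks = sqrt(9.02 / 3.84)
Ks = sqrt(2.3490)
Ks = 1.5326

1.5326


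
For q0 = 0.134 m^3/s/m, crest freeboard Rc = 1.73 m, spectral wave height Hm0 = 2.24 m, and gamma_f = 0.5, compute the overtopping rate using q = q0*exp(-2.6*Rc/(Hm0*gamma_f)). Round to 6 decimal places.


q = q0 * exp(-2.6 * Rc / (Hm0 * gamma_f))
Exponent = -2.6 * 1.73 / (2.24 * 0.5)
= -2.6 * 1.73 / 1.1200
= -4.016071
exp(-4.016071) = 0.018024
q = 0.134 * 0.018024
q = 0.002415 m^3/s/m

0.002415


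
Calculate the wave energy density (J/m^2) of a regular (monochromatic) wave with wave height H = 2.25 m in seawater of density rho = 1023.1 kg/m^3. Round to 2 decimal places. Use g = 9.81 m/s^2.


E = (1/8) * rho * g * H^2
E = (1/8) * 1023.1 * 9.81 * 2.25^2
E = 0.125 * 1023.1 * 9.81 * 5.0625
E = 6351.29 J/m^2

6351.29


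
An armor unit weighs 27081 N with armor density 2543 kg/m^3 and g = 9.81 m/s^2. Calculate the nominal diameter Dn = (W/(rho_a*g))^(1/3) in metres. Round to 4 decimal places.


V = W / (rho_a * g)
V = 27081 / (2543 * 9.81)
V = 27081 / 24946.83
V = 1.085549 m^3
Dn = V^(1/3) = 1.085549^(1/3)
Dn = 1.0277 m

1.0277


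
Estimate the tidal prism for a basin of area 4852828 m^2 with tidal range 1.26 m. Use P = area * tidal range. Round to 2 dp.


Tidal prism = Area * Tidal range
P = 4852828 * 1.26
P = 6114563.28 m^3

6114563.28


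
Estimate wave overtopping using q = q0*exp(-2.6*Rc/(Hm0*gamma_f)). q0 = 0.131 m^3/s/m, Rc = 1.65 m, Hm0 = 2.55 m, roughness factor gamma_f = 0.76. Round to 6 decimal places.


q = q0 * exp(-2.6 * Rc / (Hm0 * gamma_f))
Exponent = -2.6 * 1.65 / (2.55 * 0.76)
= -2.6 * 1.65 / 1.9380
= -2.213622
exp(-2.213622) = 0.109304
q = 0.131 * 0.109304
q = 0.014319 m^3/s/m

0.014319


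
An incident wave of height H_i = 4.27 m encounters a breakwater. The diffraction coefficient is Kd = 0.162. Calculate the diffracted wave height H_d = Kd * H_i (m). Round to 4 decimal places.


H_d = Kd * H_i
H_d = 0.162 * 4.27
H_d = 0.6917 m

0.6917


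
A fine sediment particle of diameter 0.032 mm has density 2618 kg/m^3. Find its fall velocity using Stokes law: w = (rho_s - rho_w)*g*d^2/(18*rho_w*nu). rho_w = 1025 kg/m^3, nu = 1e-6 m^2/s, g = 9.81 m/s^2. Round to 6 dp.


w = (rho_s - rho_w) * g * d^2 / (18 * rho_w * nu)
d = 0.032 mm = 0.000032 m
rho_s - rho_w = 2618 - 1025 = 1593
Numerator = 1593 * 9.81 * (0.000032)^2 = 0.000016002386
Denominator = 18 * 1025 * 1e-6 = 0.018450
w = 0.000867 m/s

0.000867


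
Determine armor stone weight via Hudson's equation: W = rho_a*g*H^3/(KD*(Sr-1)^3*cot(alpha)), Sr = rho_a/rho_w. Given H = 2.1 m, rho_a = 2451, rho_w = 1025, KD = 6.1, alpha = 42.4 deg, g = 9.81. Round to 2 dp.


Sr = rho_a / rho_w = 2451 / 1025 = 2.391220
(Sr - 1) = 1.391220
(Sr - 1)^3 = 2.692694
cot(42.4) = 1 / tan(42.4) = 1 / 0.913125 = 1.095140
Numerator = 2451 * 9.81 * 2.1^3 = 222674.3549
Denominator = 6.1 * 2.692694 * 1.095140 = 17.988144
W = 222674.3549 / 17.988144
W = 12378.95 N

12378.95


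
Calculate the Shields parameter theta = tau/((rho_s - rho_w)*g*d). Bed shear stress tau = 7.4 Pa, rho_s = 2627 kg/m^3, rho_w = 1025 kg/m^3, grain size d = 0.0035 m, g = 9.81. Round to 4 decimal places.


theta = tau / ((rho_s - rho_w) * g * d)
rho_s - rho_w = 2627 - 1025 = 1602
Denominator = 1602 * 9.81 * 0.0035 = 55.004670
theta = 7.4 / 55.004670
theta = 0.1345

0.1345


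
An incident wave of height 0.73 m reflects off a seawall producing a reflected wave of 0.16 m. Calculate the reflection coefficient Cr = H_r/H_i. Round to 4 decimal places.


Cr = H_r / H_i
Cr = 0.16 / 0.73
Cr = 0.2192

0.2192


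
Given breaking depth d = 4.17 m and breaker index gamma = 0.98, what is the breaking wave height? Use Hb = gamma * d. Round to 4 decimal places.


Hb = gamma * d
Hb = 0.98 * 4.17
Hb = 4.0866 m

4.0866


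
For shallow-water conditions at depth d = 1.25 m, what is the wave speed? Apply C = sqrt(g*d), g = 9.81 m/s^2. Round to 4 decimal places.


Using the shallow-water approximation:
C = sqrt(g * d) = sqrt(9.81 * 1.25)
C = sqrt(12.2625)
C = 3.5018 m/s

3.5018


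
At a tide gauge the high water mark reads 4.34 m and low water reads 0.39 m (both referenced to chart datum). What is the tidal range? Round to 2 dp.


Tidal range = High water - Low water
Tidal range = 4.34 - (0.39)
Tidal range = 3.95 m

3.95


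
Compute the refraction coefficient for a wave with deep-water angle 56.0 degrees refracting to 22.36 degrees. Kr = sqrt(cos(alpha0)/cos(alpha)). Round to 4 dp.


Kr = sqrt(cos(alpha0) / cos(alpha))
cos(56.0) = 0.559193
cos(22.36) = 0.924812
Kr = sqrt(0.559193 / 0.924812)
Kr = sqrt(0.604656)
Kr = 0.7776

0.7776


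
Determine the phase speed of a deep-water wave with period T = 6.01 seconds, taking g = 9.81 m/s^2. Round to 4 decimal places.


We use the deep-water celerity formula:
C = g * T / (2 * pi)
C = 9.81 * 6.01 / (2 * 3.14159...)
C = 58.958100 / 6.283185
C = 9.3835 m/s

9.3835


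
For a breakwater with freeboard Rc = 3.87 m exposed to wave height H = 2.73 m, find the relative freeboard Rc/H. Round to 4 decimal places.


Relative freeboard = Rc / H
= 3.87 / 2.73
= 1.4176

1.4176


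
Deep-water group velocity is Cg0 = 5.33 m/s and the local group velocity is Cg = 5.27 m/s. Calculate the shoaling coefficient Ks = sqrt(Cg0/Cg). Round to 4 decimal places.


Ks = sqrt(Cg0 / Cg)
Ks = sqrt(5.33 / 5.27)
Ks = sqrt(1.0114)
Ks = 1.0057

1.0057


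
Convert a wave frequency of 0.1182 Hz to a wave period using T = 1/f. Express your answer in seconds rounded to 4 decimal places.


T = 1 / f
T = 1 / 0.1182
T = 8.4602 s

8.4602


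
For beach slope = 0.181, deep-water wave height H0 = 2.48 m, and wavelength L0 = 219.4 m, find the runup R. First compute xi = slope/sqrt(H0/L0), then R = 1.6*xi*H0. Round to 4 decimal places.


xi = slope / sqrt(H0/L0)
H0/L0 = 2.48/219.4 = 0.011304
sqrt(0.011304) = 0.106318
xi = 0.181 / 0.106318 = 1.702437
R = 1.6 * xi * H0 = 1.6 * 1.702437 * 2.48
R = 6.7553 m

6.7553


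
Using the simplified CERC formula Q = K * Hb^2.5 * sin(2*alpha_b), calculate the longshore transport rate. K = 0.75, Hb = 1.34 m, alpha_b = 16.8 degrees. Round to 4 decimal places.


Q = K * Hb^2.5 * sin(2 * alpha_b)
Hb^2.5 = 1.34^2.5 = 2.078557
sin(2 * 16.8) = sin(33.6) = 0.553392
Q = 0.75 * 2.078557 * 0.553392
Q = 0.8627 m^3/s

0.8627


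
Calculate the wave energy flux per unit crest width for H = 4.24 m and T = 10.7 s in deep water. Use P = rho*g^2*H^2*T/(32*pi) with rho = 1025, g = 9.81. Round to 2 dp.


P = rho * g^2 * H^2 * T / (32 * pi)
P = 1025 * 9.81^2 * 4.24^2 * 10.7 / (32 * pi)
P = 1025 * 96.2361 * 17.9776 * 10.7 / 100.53096
P = 188745.90 W/m

188745.90


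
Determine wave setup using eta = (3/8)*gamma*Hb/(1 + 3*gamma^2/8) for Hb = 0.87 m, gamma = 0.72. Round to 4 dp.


eta = (3/8) * gamma * Hb / (1 + 3*gamma^2/8)
Numerator = (3/8) * 0.72 * 0.87 = 0.234900
Denominator = 1 + 3*0.72^2/8 = 1 + 0.194400 = 1.194400
eta = 0.234900 / 1.194400
eta = 0.1967 m

0.1967


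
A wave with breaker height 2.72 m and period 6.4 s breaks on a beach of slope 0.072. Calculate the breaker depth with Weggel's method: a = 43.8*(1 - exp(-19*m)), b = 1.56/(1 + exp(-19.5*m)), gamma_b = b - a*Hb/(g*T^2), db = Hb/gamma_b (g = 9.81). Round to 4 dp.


a = 43.8 * (1 - exp(-19 * m))
exp(-19 * 0.072) = exp(-1.3680) = 0.254616
a = 43.8 * (1 - 0.254616) = 32.647833
b = 1.56 / (1 + exp(-19.5 * m))
exp(-19.5 * 0.072) = exp(-1.4040) = 0.245613
b = 1.56 / (1 + 0.245613) = 1.252396
Hb / (g * T^2) = 2.72 / (9.81 * 6.4^2) = 2.72 / 401.8176 = 0.00676924
gamma_b = b - a * Hb/(g*T^2) = 1.252396 - 32.647833 * 0.00676924 = 1.031395
db = Hb / gamma_b = 2.72 / 1.031395
db = 2.6372 m

2.6372


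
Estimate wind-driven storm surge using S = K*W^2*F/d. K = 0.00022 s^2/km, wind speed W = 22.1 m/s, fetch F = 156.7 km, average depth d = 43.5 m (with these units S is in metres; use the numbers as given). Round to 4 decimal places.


S = K * W^2 * F / d
W^2 = 22.1^2 = 488.41
S = 0.00022 * 488.41 * 156.7 / 43.5
Numerator = 0.00022 * 488.41 * 156.7 = 16.837446
S = 16.837446 / 43.5 = 0.3871 m

0.3871


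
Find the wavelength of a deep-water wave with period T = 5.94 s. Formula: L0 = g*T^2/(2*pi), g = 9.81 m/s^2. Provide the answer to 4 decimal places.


L0 = g * T^2 / (2 * pi)
L0 = 9.81 * 5.94^2 / (2 * pi)
L0 = 9.81 * 35.2836 / 6.28319
L0 = 346.1321 / 6.28319
L0 = 55.0886 m

55.0886


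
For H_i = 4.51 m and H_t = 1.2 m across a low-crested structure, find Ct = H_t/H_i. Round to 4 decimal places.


Ct = H_t / H_i
Ct = 1.2 / 4.51
Ct = 0.2661

0.2661


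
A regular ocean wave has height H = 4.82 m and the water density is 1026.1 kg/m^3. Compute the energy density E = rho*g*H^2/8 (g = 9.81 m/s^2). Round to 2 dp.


E = (1/8) * rho * g * H^2
E = (1/8) * 1026.1 * 9.81 * 4.82^2
E = 0.125 * 1026.1 * 9.81 * 23.2324
E = 29232.29 J/m^2

29232.29


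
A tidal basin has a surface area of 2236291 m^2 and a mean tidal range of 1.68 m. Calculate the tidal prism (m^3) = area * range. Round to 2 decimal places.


Tidal prism = Area * Tidal range
P = 2236291 * 1.68
P = 3756968.88 m^3

3756968.88


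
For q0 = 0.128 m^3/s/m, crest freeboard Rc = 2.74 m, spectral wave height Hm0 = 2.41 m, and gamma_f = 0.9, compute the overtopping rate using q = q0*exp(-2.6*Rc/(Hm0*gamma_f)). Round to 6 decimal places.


q = q0 * exp(-2.6 * Rc / (Hm0 * gamma_f))
Exponent = -2.6 * 2.74 / (2.41 * 0.9)
= -2.6 * 2.74 / 2.1690
= -3.284463
exp(-3.284463) = 0.037461
q = 0.128 * 0.037461
q = 0.004795 m^3/s/m

0.004795


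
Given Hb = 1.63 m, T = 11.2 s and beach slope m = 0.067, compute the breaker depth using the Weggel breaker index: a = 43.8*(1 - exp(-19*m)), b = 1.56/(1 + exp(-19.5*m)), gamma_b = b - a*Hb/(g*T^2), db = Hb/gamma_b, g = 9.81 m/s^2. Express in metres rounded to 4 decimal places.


a = 43.8 * (1 - exp(-19 * m))
exp(-19 * 0.067) = exp(-1.2730) = 0.279990
a = 43.8 * (1 - 0.279990) = 31.536421
b = 1.56 / (1 + exp(-19.5 * m))
exp(-19.5 * 0.067) = exp(-1.3065) = 0.270766
b = 1.56 / (1 + 0.270766) = 1.227606
Hb / (g * T^2) = 1.63 / (9.81 * 11.2^2) = 1.63 / 1230.5664 = 0.00132459
gamma_b = b - a * Hb/(g*T^2) = 1.227606 - 31.536421 * 0.00132459 = 1.185833
db = Hb / gamma_b = 1.63 / 1.185833
db = 1.3746 m

1.3746


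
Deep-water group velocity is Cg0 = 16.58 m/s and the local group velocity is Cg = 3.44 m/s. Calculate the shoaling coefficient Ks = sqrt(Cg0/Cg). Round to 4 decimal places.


Ks = sqrt(Cg0 / Cg)
Ks = sqrt(16.58 / 3.44)
Ks = sqrt(4.8198)
Ks = 2.1954

2.1954


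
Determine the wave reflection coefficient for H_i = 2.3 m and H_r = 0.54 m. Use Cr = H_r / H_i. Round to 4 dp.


Cr = H_r / H_i
Cr = 0.54 / 2.3
Cr = 0.2348

0.2348


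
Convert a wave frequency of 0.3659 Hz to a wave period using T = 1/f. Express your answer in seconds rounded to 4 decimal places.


T = 1 / f
T = 1 / 0.3659
T = 2.7330 s

2.7330


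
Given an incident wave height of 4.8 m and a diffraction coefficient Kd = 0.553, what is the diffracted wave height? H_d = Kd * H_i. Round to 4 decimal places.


H_d = Kd * H_i
H_d = 0.553 * 4.8
H_d = 2.6544 m

2.6544


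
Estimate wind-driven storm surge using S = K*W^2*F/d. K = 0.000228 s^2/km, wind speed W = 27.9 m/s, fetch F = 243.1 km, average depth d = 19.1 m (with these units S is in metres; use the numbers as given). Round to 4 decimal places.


S = K * W^2 * F / d
W^2 = 27.9^2 = 778.41
S = 0.000228 * 778.41 * 243.1 / 19.1
Numerator = 0.000228 * 778.41 * 243.1 = 43.144775
S = 43.144775 / 19.1 = 2.2589 m

2.2589


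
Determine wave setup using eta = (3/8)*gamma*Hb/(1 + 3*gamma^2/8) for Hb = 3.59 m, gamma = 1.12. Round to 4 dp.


eta = (3/8) * gamma * Hb / (1 + 3*gamma^2/8)
Numerator = (3/8) * 1.12 * 3.59 = 1.507800
Denominator = 1 + 3*1.12^2/8 = 1 + 0.470400 = 1.470400
eta = 1.507800 / 1.470400
eta = 1.0254 m

1.0254


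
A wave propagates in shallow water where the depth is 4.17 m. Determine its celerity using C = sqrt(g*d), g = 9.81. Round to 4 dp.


Using the shallow-water approximation:
C = sqrt(g * d) = sqrt(9.81 * 4.17)
C = sqrt(40.9077)
C = 6.3959 m/s

6.3959


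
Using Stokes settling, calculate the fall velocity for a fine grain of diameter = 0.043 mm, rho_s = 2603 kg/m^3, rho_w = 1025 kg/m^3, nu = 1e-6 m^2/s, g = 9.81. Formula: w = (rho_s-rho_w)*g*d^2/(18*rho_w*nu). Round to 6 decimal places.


w = (rho_s - rho_w) * g * d^2 / (18 * rho_w * nu)
d = 0.043 mm = 0.000043 m
rho_s - rho_w = 2603 - 1025 = 1578
Numerator = 1578 * 9.81 * (0.000043)^2 = 0.000028622853
Denominator = 18 * 1025 * 1e-6 = 0.018450
w = 0.001551 m/s

0.001551


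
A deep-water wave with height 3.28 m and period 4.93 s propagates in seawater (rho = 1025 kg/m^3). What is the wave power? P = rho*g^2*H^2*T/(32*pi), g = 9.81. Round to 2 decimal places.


P = rho * g^2 * H^2 * T / (32 * pi)
P = 1025 * 9.81^2 * 3.28^2 * 4.93 / (32 * pi)
P = 1025 * 96.2361 * 10.7584 * 4.93 / 100.53096
P = 52042.32 W/m

52042.32


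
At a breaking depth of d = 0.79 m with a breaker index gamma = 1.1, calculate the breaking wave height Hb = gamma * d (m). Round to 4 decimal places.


Hb = gamma * d
Hb = 1.1 * 0.79
Hb = 0.8690 m

0.8690


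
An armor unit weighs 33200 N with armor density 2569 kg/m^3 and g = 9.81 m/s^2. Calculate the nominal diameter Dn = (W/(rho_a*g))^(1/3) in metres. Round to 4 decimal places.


V = W / (rho_a * g)
V = 33200 / (2569 * 9.81)
V = 33200 / 25201.89
V = 1.317362 m^3
Dn = V^(1/3) = 1.317362^(1/3)
Dn = 1.0962 m

1.0962


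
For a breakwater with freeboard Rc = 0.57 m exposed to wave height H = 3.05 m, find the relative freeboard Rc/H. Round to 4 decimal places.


Relative freeboard = Rc / H
= 0.57 / 3.05
= 0.1869

0.1869


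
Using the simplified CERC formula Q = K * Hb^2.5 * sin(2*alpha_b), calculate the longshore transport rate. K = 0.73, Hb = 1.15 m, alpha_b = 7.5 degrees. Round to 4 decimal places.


Q = K * Hb^2.5 * sin(2 * alpha_b)
Hb^2.5 = 1.15^2.5 = 1.418223
sin(2 * 7.5) = sin(15.0) = 0.258819
Q = 0.73 * 1.418223 * 0.258819
Q = 0.2680 m^3/s

0.2680


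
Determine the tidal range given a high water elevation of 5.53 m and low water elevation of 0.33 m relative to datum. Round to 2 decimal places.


Tidal range = High water - Low water
Tidal range = 5.53 - (0.33)
Tidal range = 5.20 m

5.20


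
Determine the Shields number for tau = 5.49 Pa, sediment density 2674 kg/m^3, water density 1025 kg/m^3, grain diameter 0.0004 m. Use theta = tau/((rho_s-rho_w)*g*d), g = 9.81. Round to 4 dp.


theta = tau / ((rho_s - rho_w) * g * d)
rho_s - rho_w = 2674 - 1025 = 1649
Denominator = 1649 * 9.81 * 0.0004 = 6.470676
theta = 5.49 / 6.470676
theta = 0.8484

0.8484


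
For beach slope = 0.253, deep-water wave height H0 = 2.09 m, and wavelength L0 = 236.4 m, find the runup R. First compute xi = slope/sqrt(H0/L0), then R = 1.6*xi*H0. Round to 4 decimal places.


xi = slope / sqrt(H0/L0)
H0/L0 = 2.09/236.4 = 0.008841
sqrt(0.008841) = 0.094026
xi = 0.253 / 0.094026 = 2.690736
R = 1.6 * xi * H0 = 1.6 * 2.690736 * 2.09
R = 8.9978 m

8.9978


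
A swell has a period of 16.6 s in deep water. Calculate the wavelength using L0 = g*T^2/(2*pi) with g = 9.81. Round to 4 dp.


L0 = g * T^2 / (2 * pi)
L0 = 9.81 * 16.6^2 / (2 * pi)
L0 = 9.81 * 275.5600 / 6.28319
L0 = 2703.2436 / 6.28319
L0 = 430.2346 m

430.2346


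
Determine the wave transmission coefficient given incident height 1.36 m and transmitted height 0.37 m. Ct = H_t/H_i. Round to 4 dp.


Ct = H_t / H_i
Ct = 0.37 / 1.36
Ct = 0.2721

0.2721


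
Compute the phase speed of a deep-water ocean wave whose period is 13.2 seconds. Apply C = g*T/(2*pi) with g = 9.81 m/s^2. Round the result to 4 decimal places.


We use the deep-water celerity formula:
C = g * T / (2 * pi)
C = 9.81 * 13.2 / (2 * 3.14159...)
C = 129.492000 / 6.283185
C = 20.6093 m/s

20.6093


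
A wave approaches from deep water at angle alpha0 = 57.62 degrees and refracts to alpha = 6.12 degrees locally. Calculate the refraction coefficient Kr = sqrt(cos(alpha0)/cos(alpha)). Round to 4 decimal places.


Kr = sqrt(cos(alpha0) / cos(alpha))
cos(57.62) = 0.535532
cos(6.12) = 0.994301
Kr = sqrt(0.535532 / 0.994301)
Kr = sqrt(0.538602)
Kr = 0.7339

0.7339
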